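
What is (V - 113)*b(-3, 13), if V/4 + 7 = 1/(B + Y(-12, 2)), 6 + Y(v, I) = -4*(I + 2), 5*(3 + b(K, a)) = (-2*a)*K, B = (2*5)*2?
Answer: -9009/5 ≈ -1801.8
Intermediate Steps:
B = 20 (B = 10*2 = 20)
b(K, a) = -3 - 2*K*a/5 (b(K, a) = -3 + ((-2*a)*K)/5 = -3 + (-2*K*a)/5 = -3 - 2*K*a/5)
Y(v, I) = -14 - 4*I (Y(v, I) = -6 - 4*(I + 2) = -6 - 4*(2 + I) = -6 + (-8 - 4*I) = -14 - 4*I)
V = -30 (V = -28 + 4/(20 + (-14 - 4*2)) = -28 + 4/(20 + (-14 - 8)) = -28 + 4/(20 - 22) = -28 + 4/(-2) = -28 + 4*(-1/2) = -28 - 2 = -30)
(V - 113)*b(-3, 13) = (-30 - 113)*(-3 - 2/5*(-3)*13) = -143*(-3 + 78/5) = -143*63/5 = -9009/5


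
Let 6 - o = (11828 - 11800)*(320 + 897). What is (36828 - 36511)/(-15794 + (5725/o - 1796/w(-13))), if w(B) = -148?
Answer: -79921406/3978934571 ≈ -0.020086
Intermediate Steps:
o = -34070 (o = 6 - (11828 - 11800)*(320 + 897) = 6 - 28*1217 = 6 - 1*34076 = 6 - 34076 = -34070)
(36828 - 36511)/(-15794 + (5725/o - 1796/w(-13))) = (36828 - 36511)/(-15794 + (5725/(-34070) - 1796/(-148))) = 317/(-15794 + (5725*(-1/34070) - 1796*(-1/148))) = 317/(-15794 + (-1145/6814 + 449/37)) = 317/(-15794 + 3017121/252118) = 317/(-3978934571/252118) = 317*(-252118/3978934571) = -79921406/3978934571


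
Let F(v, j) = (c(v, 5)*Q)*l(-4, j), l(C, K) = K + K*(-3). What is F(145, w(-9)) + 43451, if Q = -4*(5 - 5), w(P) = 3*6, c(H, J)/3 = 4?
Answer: 43451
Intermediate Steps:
l(C, K) = -2*K (l(C, K) = K - 3*K = -2*K)
c(H, J) = 12 (c(H, J) = 3*4 = 12)
w(P) = 18
Q = 0 (Q = -4*0 = 0)
F(v, j) = 0 (F(v, j) = (12*0)*(-2*j) = 0*(-2*j) = 0)
F(145, w(-9)) + 43451 = 0 + 43451 = 43451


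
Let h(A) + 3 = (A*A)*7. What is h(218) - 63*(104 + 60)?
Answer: 322333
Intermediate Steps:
h(A) = -3 + 7*A**2 (h(A) = -3 + (A*A)*7 = -3 + A**2*7 = -3 + 7*A**2)
h(218) - 63*(104 + 60) = (-3 + 7*218**2) - 63*(104 + 60) = (-3 + 7*47524) - 63*164 = (-3 + 332668) - 1*10332 = 332665 - 10332 = 322333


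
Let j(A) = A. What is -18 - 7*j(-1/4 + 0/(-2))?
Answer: -65/4 ≈ -16.250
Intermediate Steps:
-18 - 7*j(-1/4 + 0/(-2)) = -18 - 7*(-1/4 + 0/(-2)) = -18 - 7*(-1*1/4 + 0*(-1/2)) = -18 - 7*(-1/4 + 0) = -18 - 7*(-1/4) = -18 + 7/4 = -65/4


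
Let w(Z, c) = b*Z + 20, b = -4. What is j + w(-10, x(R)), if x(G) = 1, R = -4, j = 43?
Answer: 103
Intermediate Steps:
w(Z, c) = 20 - 4*Z (w(Z, c) = -4*Z + 20 = 20 - 4*Z)
j + w(-10, x(R)) = 43 + (20 - 4*(-10)) = 43 + (20 + 40) = 43 + 60 = 103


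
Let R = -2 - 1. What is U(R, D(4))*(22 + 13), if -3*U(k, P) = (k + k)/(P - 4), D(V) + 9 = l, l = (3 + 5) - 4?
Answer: -70/9 ≈ -7.7778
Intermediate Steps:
l = 4 (l = 8 - 4 = 4)
D(V) = -5 (D(V) = -9 + 4 = -5)
R = -3
U(k, P) = -2*k/(3*(-4 + P)) (U(k, P) = -(k + k)/(3*(P - 4)) = -2*k/(3*(-4 + P)))
U(R, D(4))*(22 + 13) = (-2*(-3)/(-12 + 3*(-5)))*(22 + 13) = -2*(-3)/(-12 - 15)*35 = -2*(-3)/(-27)*35 = -2*(-3)*(-1/27)*35 = -2/9*35 = -70/9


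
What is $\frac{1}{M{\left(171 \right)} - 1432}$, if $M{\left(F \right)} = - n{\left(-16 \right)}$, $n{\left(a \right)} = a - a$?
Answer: $- \frac{1}{1432} \approx -0.00069832$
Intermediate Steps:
$n{\left(a \right)} = 0$
$M{\left(F \right)} = 0$ ($M{\left(F \right)} = \left(-1\right) 0 = 0$)
$\frac{1}{M{\left(171 \right)} - 1432} = \frac{1}{0 - 1432} = \frac{1}{-1432} = - \frac{1}{1432}$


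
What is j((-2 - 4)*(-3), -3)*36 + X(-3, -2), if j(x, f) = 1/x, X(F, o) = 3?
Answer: 5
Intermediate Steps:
j((-2 - 4)*(-3), -3)*36 + X(-3, -2) = 36/((-2 - 4)*(-3)) + 3 = 36/(-6*(-3)) + 3 = 36/18 + 3 = (1/18)*36 + 3 = 2 + 3 = 5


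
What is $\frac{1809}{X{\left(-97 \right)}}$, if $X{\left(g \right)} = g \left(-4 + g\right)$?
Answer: $\frac{1809}{9797} \approx 0.18465$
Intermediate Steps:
$\frac{1809}{X{\left(-97 \right)}} = \frac{1809}{\left(-97\right) \left(-4 - 97\right)} = \frac{1809}{\left(-97\right) \left(-101\right)} = \frac{1809}{9797}$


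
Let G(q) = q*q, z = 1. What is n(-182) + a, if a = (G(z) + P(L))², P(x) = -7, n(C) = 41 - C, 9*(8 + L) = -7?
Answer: 259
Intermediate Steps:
L = -79/9 (L = -8 + (⅑)*(-7) = -8 - 7/9 = -79/9 ≈ -8.7778)
G(q) = q²
a = 36 (a = (1² - 7)² = (1 - 7)² = (-6)² = 36)
n(-182) + a = (41 - 1*(-182)) + 36 = (41 + 182) + 36 = 223 + 36 = 259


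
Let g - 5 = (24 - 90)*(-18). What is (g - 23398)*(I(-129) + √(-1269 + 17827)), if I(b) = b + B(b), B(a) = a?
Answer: 5728890 - 22205*√16558 ≈ 2.8716e+6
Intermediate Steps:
I(b) = 2*b (I(b) = b + b = 2*b)
g = 1193 (g = 5 + (24 - 90)*(-18) = 5 - 66*(-18) = 5 + 1188 = 1193)
(g - 23398)*(I(-129) + √(-1269 + 17827)) = (1193 - 23398)*(2*(-129) + √(-1269 + 17827)) = -22205*(-258 + √16558) = 5728890 - 22205*√16558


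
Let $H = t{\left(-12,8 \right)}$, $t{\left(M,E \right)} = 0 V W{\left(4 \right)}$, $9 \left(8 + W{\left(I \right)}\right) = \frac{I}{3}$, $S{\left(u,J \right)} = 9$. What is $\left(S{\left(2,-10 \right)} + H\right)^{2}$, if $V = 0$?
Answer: $81$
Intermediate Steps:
$W{\left(I \right)} = -8 + \frac{I}{27}$ ($W{\left(I \right)} = -8 + \frac{I \frac{1}{3}}{9} = -8 + \frac{\frac{1}{3} I}{9} = -8 + \frac{I}{27}$)
$t{\left(M,E \right)} = 0$ ($t{\left(M,E \right)} = 0 \cdot 0 \left(-8 + \frac{1}{27} \cdot 4\right) = 0 \left(-8 + \frac{4}{27}\right) = 0 \left(- \frac{212}{27}\right) = 0$)
$H = 0$
$\left(S{\left(2,-10 \right)} + H\right)^{2} = \left(9 + 0\right)^{2} = 9^{2} = 81$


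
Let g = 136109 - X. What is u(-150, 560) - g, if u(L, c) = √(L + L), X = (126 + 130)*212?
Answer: -81837 + 10*I*√3 ≈ -81837.0 + 17.32*I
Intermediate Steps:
X = 54272 (X = 256*212 = 54272)
u(L, c) = √2*√L (u(L, c) = √(2*L) = √2*√L)
g = 81837 (g = 136109 - 1*54272 = 136109 - 54272 = 81837)
u(-150, 560) - g = √2*√(-150) - 1*81837 = √2*(5*I*√6) - 81837 = 10*I*√3 - 81837 = -81837 + 10*I*√3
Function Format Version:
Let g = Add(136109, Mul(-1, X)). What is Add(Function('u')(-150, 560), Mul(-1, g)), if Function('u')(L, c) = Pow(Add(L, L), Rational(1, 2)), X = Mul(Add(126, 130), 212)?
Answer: Add(-81837, Mul(10, I, Pow(3, Rational(1, 2)))) ≈ Add(-81837., Mul(17.320, I))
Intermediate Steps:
X = 54272 (X = Mul(256, 212) = 54272)
Function('u')(L, c) = Mul(Pow(2, Rational(1, 2)), Pow(L, Rational(1, 2))) (Function('u')(L, c) = Pow(Mul(2, L), Rational(1, 2)) = Mul(Pow(2, Rational(1, 2)), Pow(L, Rational(1, 2))))
g = 81837 (g = Add(136109, Mul(-1, 54272)) = Add(136109, -54272) = 81837)
Add(Function('u')(-150, 560), Mul(-1, g)) = Add(Mul(Pow(2, Rational(1, 2)), Pow(-150, Rational(1, 2))), Mul(-1, 81837)) = Add(Mul(Pow(2, Rational(1, 2)), Mul(5, I, Pow(6, Rational(1, 2)))), -81837) = Add(Mul(10, I, Pow(3, Rational(1, 2))), -81837) = Add(-81837, Mul(10, I, Pow(3, Rational(1, 2))))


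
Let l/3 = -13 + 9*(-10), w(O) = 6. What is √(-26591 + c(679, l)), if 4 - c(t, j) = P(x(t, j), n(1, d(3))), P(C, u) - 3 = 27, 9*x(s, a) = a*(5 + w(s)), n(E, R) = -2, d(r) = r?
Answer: I*√26617 ≈ 163.15*I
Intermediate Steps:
x(s, a) = 11*a/9 (x(s, a) = (a*(5 + 6))/9 = (a*11)/9 = (11*a)/9 = 11*a/9)
P(C, u) = 30 (P(C, u) = 3 + 27 = 30)
l = -309 (l = 3*(-13 + 9*(-10)) = 3*(-13 - 90) = 3*(-103) = -309)
c(t, j) = -26 (c(t, j) = 4 - 1*30 = 4 - 30 = -26)
√(-26591 + c(679, l)) = √(-26591 - 26) = √(-26617) = I*√26617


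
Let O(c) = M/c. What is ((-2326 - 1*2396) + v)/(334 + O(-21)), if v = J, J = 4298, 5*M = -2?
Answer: -5565/4384 ≈ -1.2694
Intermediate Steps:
M = -⅖ (M = (⅕)*(-2) = -⅖ ≈ -0.40000)
O(c) = -2/(5*c)
v = 4298
((-2326 - 1*2396) + v)/(334 + O(-21)) = ((-2326 - 1*2396) + 4298)/(334 - ⅖/(-21)) = ((-2326 - 2396) + 4298)/(334 - ⅖*(-1/21)) = (-4722 + 4298)/(334 + 2/105) = -424/35072/105 = -424*105/35072 = -5565/4384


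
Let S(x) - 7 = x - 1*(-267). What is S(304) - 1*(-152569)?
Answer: 153147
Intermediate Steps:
S(x) = 274 + x (S(x) = 7 + (x - 1*(-267)) = 7 + (x + 267) = 7 + (267 + x) = 274 + x)
S(304) - 1*(-152569) = (274 + 304) - 1*(-152569) = 578 + 152569 = 153147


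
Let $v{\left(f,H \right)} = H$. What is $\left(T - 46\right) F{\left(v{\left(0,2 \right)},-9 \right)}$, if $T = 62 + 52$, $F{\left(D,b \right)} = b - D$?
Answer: $-748$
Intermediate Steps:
$T = 114$
$\left(T - 46\right) F{\left(v{\left(0,2 \right)},-9 \right)} = \left(114 - 46\right) \left(-9 - 2\right) = 68 \left(-9 - 2\right) = 68 \left(-11\right) = -748$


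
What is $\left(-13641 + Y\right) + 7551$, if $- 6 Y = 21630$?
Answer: $-9695$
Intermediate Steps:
$Y = -3605$ ($Y = \left(- \frac{1}{6}\right) 21630 = -3605$)
$\left(-13641 + Y\right) + 7551 = \left(-13641 - 3605\right) + 7551 = -17246 + 7551 = -9695$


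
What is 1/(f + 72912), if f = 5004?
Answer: 1/77916 ≈ 1.2834e-5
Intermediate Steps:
1/(f + 72912) = 1/(5004 + 72912) = 1/77916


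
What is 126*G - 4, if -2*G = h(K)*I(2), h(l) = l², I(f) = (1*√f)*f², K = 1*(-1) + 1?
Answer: -4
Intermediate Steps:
K = 0 (K = -1 + 1 = 0)
I(f) = f^(5/2) (I(f) = √f*f² = f^(5/2))
G = 0 (G = -0²*2^(5/2)/2 = -0*4*√2 = -½*0 = 0)
126*G - 4 = 126*0 - 4 = 0 - 4 = -4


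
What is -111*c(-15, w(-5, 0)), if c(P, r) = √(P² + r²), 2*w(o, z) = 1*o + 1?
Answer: -111*√229 ≈ -1679.7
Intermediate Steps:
w(o, z) = ½ + o/2 (w(o, z) = (1*o + 1)/2 = (o + 1)/2 = (1 + o)/2 = ½ + o/2)
-111*c(-15, w(-5, 0)) = -111*√((-15)² + (½ + (½)*(-5))²) = -111*√(225 + (½ - 5/2)²) = -111*√(225 + (-2)²) = -111*√(225 + 4) = -111*√229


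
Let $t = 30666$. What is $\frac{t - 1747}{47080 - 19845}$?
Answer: $\frac{28919}{27235} \approx 1.0618$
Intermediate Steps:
$\frac{t - 1747}{47080 - 19845} = \frac{30666 - 1747}{47080 - 19845} = \frac{28919}{27235}$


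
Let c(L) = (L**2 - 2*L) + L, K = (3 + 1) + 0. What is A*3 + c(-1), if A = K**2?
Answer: 50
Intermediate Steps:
K = 4 (K = 4 + 0 = 4)
c(L) = L**2 - L
A = 16 (A = 4**2 = 16)
A*3 + c(-1) = 16*3 - (-1 - 1) = 48 - 1*(-2) = 48 + 2 = 50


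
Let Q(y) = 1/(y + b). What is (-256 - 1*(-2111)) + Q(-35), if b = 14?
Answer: 38954/21 ≈ 1855.0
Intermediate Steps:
Q(y) = 1/(14 + y) (Q(y) = 1/(y + 14) = 1/(14 + y))
(-256 - 1*(-2111)) + Q(-35) = (-256 - 1*(-2111)) + 1/(14 - 35) = (-256 + 2111) + 1/(-21) = 1855 - 1/21 = 38954/21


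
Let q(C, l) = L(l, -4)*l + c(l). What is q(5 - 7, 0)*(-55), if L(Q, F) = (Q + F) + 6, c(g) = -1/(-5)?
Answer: -11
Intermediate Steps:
c(g) = 1/5 (c(g) = -1*(-1/5) = 1/5)
L(Q, F) = 6 + F + Q (L(Q, F) = (F + Q) + 6 = 6 + F + Q)
q(C, l) = 1/5 + l*(2 + l) (q(C, l) = (6 - 4 + l)*l + 1/5 = (2 + l)*l + 1/5 = l*(2 + l) + 1/5 = 1/5 + l*(2 + l))
q(5 - 7, 0)*(-55) = (1/5 + 0*(2 + 0))*(-55) = (1/5 + 0*2)*(-55) = (1/5 + 0)*(-55) = (1/5)*(-55) = -11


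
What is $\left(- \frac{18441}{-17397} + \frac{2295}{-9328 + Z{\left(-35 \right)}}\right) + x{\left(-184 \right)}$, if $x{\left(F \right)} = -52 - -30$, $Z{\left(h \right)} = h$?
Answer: $- \frac{127807462}{6032893} \approx -21.185$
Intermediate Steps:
$x{\left(F \right)} = -22$ ($x{\left(F \right)} = -52 + 30 = -22$)
$\left(- \frac{18441}{-17397} + \frac{2295}{-9328 + Z{\left(-35 \right)}}\right) + x{\left(-184 \right)} = \left(- \frac{18441}{-17397} + \frac{2295}{-9328 - 35}\right) - 22 = \left(\left(-18441\right) \left(- \frac{1}{17397}\right) + \frac{2295}{-9363}\right) - 22 = \left(\frac{2049}{1933} + 2295 \left(- \frac{1}{9363}\right)\right) - 22 = \left(\frac{2049}{1933} - \frac{765}{3121}\right) - 22 = \frac{4916184}{6032893} - 22 = - \frac{127807462}{6032893}$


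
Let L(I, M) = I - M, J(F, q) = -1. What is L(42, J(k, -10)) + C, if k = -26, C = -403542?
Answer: -403499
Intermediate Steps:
L(42, J(k, -10)) + C = (42 - 1*(-1)) - 403542 = (42 + 1) - 403542 = 43 - 403542 = -403499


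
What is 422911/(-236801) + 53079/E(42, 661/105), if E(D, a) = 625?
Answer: 12304840904/148000625 ≈ 83.141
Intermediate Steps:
422911/(-236801) + 53079/E(42, 661/105) = 422911/(-236801) + 53079/625 = 422911*(-1/236801) + 53079*(1/625) = -422911/236801 + 53079/625 = 12304840904/148000625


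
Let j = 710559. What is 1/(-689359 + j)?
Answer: 1/21200 ≈ 4.7170e-5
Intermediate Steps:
1/(-689359 + j) = 1/(-689359 + 710559) = 1/21200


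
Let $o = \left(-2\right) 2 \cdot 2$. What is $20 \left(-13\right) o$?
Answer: $2080$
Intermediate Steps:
$o = -8$ ($o = \left(-4\right) 2 = -8$)
$20 \left(-13\right) o = 20 \left(-13\right) \left(-8\right) = \left(-260\right) \left(-8\right) = 2080$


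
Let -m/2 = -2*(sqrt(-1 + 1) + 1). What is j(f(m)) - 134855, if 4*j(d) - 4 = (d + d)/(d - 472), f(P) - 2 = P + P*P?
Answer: -60684311/450 ≈ -1.3485e+5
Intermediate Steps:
m = 4 (m = -(-4)*(sqrt(-1 + 1) + 1) = -(-4)*(sqrt(0) + 1) = -(-4)*(0 + 1) = -(-4) = -2*(-2) = 4)
f(P) = 2 + P + P**2 (f(P) = 2 + (P + P*P) = 2 + (P + P**2) = 2 + P + P**2)
j(d) = 1 + d/(2*(-472 + d)) (j(d) = 1 + ((d + d)/(d - 472))/4 = 1 + ((2*d)/(-472 + d))/4 = 1 + (2*d/(-472 + d))/4 = 1 + d/(2*(-472 + d)))
j(f(m)) - 134855 = (-944 + 3*(2 + 4 + 4**2))/(2*(-472 + (2 + 4 + 4**2))) - 134855 = (-944 + 3*(2 + 4 + 16))/(2*(-472 + (2 + 4 + 16))) - 134855 = (-944 + 3*22)/(2*(-472 + 22)) - 134855 = (1/2)*(-944 + 66)/(-450) - 134855 = (1/2)*(-1/450)*(-878) - 134855 = 439/450 - 134855 = -60684311/450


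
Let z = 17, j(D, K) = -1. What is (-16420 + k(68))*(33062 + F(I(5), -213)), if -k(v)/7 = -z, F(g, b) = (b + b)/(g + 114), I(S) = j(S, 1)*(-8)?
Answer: -32872091269/61 ≈ -5.3889e+8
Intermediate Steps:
I(S) = 8 (I(S) = -1*(-8) = 8)
F(g, b) = 2*b/(114 + g) (F(g, b) = (2*b)/(114 + g) = 2*b/(114 + g))
k(v) = 119 (k(v) = -(-7)*17 = -7*(-17) = 119)
(-16420 + k(68))*(33062 + F(I(5), -213)) = (-16420 + 119)*(33062 + 2*(-213)/(114 + 8)) = -16301*(33062 + 2*(-213)/122) = -16301*(33062 + 2*(-213)*(1/122)) = -16301*(33062 - 213/61) = -16301*2016569/61 = -32872091269/61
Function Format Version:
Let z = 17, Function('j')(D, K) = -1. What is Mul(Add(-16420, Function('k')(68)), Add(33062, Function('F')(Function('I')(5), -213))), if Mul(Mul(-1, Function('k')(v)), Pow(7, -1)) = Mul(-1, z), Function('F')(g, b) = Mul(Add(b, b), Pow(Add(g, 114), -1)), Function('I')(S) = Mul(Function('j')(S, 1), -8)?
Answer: Rational(-32872091269, 61) ≈ -5.3889e+8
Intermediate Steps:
Function('I')(S) = 8 (Function('I')(S) = Mul(-1, -8) = 8)
Function('F')(g, b) = Mul(2, b, Pow(Add(114, g), -1)) (Function('F')(g, b) = Mul(Mul(2, b), Pow(Add(114, g), -1)) = Mul(2, b, Pow(Add(114, g), -1)))
Function('k')(v) = 119 (Function('k')(v) = Mul(-7, Mul(-1, 17)) = Mul(-7, -17) = 119)
Mul(Add(-16420, Function('k')(68)), Add(33062, Function('F')(Function('I')(5), -213))) = Mul(Add(-16420, 119), Add(33062, Mul(2, -213, Pow(Add(114, 8), -1)))) = Mul(-16301, Add(33062, Mul(2, -213, Pow(122, -1)))) = Mul(-16301, Add(33062, Mul(2, -213, Rational(1, 122)))) = Mul(-16301, Add(33062, Rational(-213, 61))) = Mul(-16301, Rational(2016569, 61)) = Rational(-32872091269, 61)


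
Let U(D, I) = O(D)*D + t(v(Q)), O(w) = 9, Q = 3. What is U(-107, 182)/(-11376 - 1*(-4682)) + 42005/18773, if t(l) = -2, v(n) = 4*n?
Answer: 299297415/125666462 ≈ 2.3817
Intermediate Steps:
U(D, I) = -2 + 9*D (U(D, I) = 9*D - 2 = -2 + 9*D)
U(-107, 182)/(-11376 - 1*(-4682)) + 42005/18773 = (-2 + 9*(-107))/(-11376 - 1*(-4682)) + 42005/18773 = (-2 - 963)/(-11376 + 4682) + 42005*(1/18773) = -965/(-6694) + 42005/18773 = -965*(-1/6694) + 42005/18773 = 965/6694 + 42005/18773 = 299297415/125666462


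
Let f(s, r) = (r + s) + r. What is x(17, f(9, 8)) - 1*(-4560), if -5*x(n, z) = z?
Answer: 4555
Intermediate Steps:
f(s, r) = s + 2*r
x(n, z) = -z/5
x(17, f(9, 8)) - 1*(-4560) = -(9 + 2*8)/5 - 1*(-4560) = -(9 + 16)/5 + 4560 = -⅕*25 + 4560 = -5 + 4560 = 4555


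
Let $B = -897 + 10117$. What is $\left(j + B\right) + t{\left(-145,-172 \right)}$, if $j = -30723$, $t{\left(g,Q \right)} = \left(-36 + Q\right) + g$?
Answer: $-21856$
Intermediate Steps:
$t{\left(g,Q \right)} = -36 + Q + g$
$B = 9220$
$\left(j + B\right) + t{\left(-145,-172 \right)} = \left(-30723 + 9220\right) - 353 = -21503 - 353 = -21856$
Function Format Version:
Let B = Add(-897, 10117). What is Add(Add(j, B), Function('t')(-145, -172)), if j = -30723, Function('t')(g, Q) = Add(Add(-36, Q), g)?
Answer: -21856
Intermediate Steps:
Function('t')(g, Q) = Add(-36, Q, g)
B = 9220
Add(Add(j, B), Function('t')(-145, -172)) = Add(Add(-30723, 9220), Add(-36, -172, -145)) = Add(-21503, -353) = -21856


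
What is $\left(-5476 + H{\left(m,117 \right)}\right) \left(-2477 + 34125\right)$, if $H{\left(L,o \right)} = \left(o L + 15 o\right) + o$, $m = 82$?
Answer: $189571520$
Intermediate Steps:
$H{\left(L,o \right)} = 16 o + L o$ ($H{\left(L,o \right)} = \left(L o + 15 o\right) + o = \left(15 o + L o\right) + o = 16 o + L o$)
$\left(-5476 + H{\left(m,117 \right)}\right) \left(-2477 + 34125\right) = \left(-5476 + 117 \left(16 + 82\right)\right) \left(-2477 + 34125\right) = \left(-5476 + 117 \cdot 98\right) 31648 = \left(-5476 + 11466\right) 31648 = 5990 \cdot 31648 = 189571520$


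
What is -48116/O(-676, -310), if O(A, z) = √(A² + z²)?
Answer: -24058*√101/3737 ≈ -64.699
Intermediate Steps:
-48116/O(-676, -310) = -48116/√((-676)² + (-310)²) = -48116/√(456976 + 96100) = -48116*√101/7474 = -24058*√101/3737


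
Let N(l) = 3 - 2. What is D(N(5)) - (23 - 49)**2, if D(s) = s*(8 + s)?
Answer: -667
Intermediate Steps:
N(l) = 1
D(N(5)) - (23 - 49)**2 = 1*(8 + 1) - (23 - 49)**2 = 1*9 - 1*(-26)**2 = 9 - 1*676 = 9 - 676 = -667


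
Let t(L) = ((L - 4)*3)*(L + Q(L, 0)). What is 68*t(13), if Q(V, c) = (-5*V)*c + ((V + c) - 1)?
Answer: 45900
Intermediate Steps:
Q(V, c) = -1 + V + c - 5*V*c (Q(V, c) = -5*V*c + (-1 + V + c) = -1 + V + c - 5*V*c)
t(L) = (-1 + 2*L)*(-12 + 3*L) (t(L) = ((L - 4)*3)*(L + (-1 + L + 0 - 5*L*0)) = ((-4 + L)*3)*(L + (-1 + L + 0 + 0)) = (-12 + 3*L)*(L + (-1 + L)) = (-12 + 3*L)*(-1 + 2*L) = (-1 + 2*L)*(-12 + 3*L))
68*t(13) = 68*(12 - 27*13 + 6*13**2) = 68*(12 - 351 + 6*169) = 68*(12 - 351 + 1014) = 68*675 = 45900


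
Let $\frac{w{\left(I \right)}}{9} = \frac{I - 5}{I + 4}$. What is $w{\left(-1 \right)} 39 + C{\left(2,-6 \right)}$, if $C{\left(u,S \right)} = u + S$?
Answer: $-706$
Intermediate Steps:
$w{\left(I \right)} = \frac{9 \left(-5 + I\right)}{4 + I}$ ($w{\left(I \right)} = 9 \frac{I - 5}{I + 4} = 9 \frac{-5 + I}{4 + I} = \frac{9 \left(-5 + I\right)}{4 + I}$)
$C{\left(u,S \right)} = S + u$
$w{\left(-1 \right)} 39 + C{\left(2,-6 \right)} = \frac{9 \left(-5 - 1\right)}{4 - 1} \cdot 39 + \left(-6 + 2\right) = 9 \cdot \frac{1}{3} \left(-6\right) 39 - 4 = \left(-18\right) 39 - 4 = -702 - 4 = -706$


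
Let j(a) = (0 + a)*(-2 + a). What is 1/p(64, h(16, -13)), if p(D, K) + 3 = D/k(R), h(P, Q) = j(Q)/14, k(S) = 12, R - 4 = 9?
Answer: 3/7 ≈ 0.42857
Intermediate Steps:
R = 13 (R = 4 + 9 = 13)
j(a) = a*(-2 + a)
h(P, Q) = Q*(-2 + Q)/14 (h(P, Q) = (Q*(-2 + Q))/14 = (Q*(-2 + Q))*(1/14) = Q*(-2 + Q)/14)
p(D, K) = -3 + D/12
1/p(64, h(16, -13)) = 1/(-3 + (1/12)*64) = 1/(-3 + 16/3) = 1/(7/3) = 3/7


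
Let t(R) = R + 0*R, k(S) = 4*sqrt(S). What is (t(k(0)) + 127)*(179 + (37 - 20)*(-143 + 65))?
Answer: -145669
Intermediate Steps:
t(R) = R (t(R) = R + 0 = R)
(t(k(0)) + 127)*(179 + (37 - 20)*(-143 + 65)) = (4*sqrt(0) + 127)*(179 + (37 - 20)*(-143 + 65)) = (4*0 + 127)*(179 + 17*(-78)) = (0 + 127)*(179 - 1326) = 127*(-1147) = -145669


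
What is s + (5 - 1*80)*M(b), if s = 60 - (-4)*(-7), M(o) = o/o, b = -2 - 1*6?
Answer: -43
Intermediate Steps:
b = -8 (b = -2 - 6 = -8)
M(o) = 1
s = 32 (s = 60 - 1*28 = 60 - 28 = 32)
s + (5 - 1*80)*M(b) = 32 + (5 - 1*80)*1 = 32 + (5 - 80)*1 = 32 - 75*1 = 32 - 75 = -43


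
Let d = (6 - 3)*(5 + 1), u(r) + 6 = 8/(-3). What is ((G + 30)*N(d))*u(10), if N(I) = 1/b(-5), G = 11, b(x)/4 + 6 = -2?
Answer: 533/48 ≈ 11.104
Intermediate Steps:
b(x) = -32 (b(x) = -24 + 4*(-2) = -24 - 8 = -32)
u(r) = -26/3 (u(r) = -6 + 8/(-3) = -6 + 8*(-⅓) = -6 - 8/3 = -26/3)
d = 18 (d = 3*6 = 18)
N(I) = -1/32 (N(I) = 1/(-32) = -1/32)
((G + 30)*N(d))*u(10) = ((11 + 30)*(-1/32))*(-26/3) = (41*(-1/32))*(-26/3) = -41/32*(-26/3) = 533/48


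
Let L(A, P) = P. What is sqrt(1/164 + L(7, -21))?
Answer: I*sqrt(141163)/82 ≈ 4.5819*I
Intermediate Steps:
sqrt(1/164 + L(7, -21)) = sqrt(1/164 - 21) = sqrt(-3443/164) = I*sqrt(141163)/82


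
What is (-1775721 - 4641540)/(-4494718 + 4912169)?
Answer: -6417261/417451 ≈ -15.372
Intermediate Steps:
(-1775721 - 4641540)/(-4494718 + 4912169) = -6417261/417451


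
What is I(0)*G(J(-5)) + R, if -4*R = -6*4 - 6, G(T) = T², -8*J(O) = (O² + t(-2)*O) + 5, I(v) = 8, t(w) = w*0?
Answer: 120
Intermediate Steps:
t(w) = 0
J(O) = -5/8 - O²/8 (J(O) = -((O² + 0*O) + 5)/8 = -((O² + 0) + 5)/8 = -(O² + 5)/8 = -(5 + O²)/8 = -5/8 - O²/8)
R = 15/2 (R = -(-6*4 - 6)/4 = -(-24 - 6)/4 = -¼*(-30) = 15/2 ≈ 7.5000)
I(0)*G(J(-5)) + R = 8*(-5/8 - ⅛*(-5)²)² + 15/2 = 8*(-5/8 - ⅛*25)² + 15/2 = 8*(-5/8 - 25/8)² + 15/2 = 8*(-15/4)² + 15/2 = 8*(225/16) + 15/2 = 225/2 + 15/2 = 120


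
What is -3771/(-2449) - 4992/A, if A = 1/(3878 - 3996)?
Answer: 1442601915/2449 ≈ 5.8906e+5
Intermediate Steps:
A = -1/118 (A = 1/(-118) = -1/118 ≈ -0.0084746)
-3771/(-2449) - 4992/A = -3771/(-2449) - 4992/(-1/118) = -3771*(-1/2449) - 4992*(-118) = 3771/2449 + 589056 = 1442601915/2449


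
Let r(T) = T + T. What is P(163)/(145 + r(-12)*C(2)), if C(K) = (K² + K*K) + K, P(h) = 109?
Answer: -109/95 ≈ -1.1474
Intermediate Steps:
r(T) = 2*T
C(K) = K + 2*K² (C(K) = (K² + K²) + K = 2*K² + K = K + 2*K²)
P(163)/(145 + r(-12)*C(2)) = 109/(145 + (2*(-12))*(2*(1 + 2*2))) = 109/(145 - 48*(1 + 4)) = 109/(145 - 48*5) = 109/(145 - 24*10) = 109/(145 - 240) = 109/(-95) = 109*(-1/95) = -109/95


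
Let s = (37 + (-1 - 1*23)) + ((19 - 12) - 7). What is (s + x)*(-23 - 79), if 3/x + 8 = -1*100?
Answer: -7939/6 ≈ -1323.2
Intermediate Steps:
x = -1/36 (x = 3/(-8 - 1*100) = 3/(-8 - 100) = 3/(-108) = 3*(-1/108) = -1/36 ≈ -0.027778)
s = 13 (s = (37 + (-1 - 23)) + (7 - 7) = (37 - 24) + 0 = 13 + 0 = 13)
(s + x)*(-23 - 79) = (13 - 1/36)*(-23 - 79) = (467/36)*(-102) = -7939/6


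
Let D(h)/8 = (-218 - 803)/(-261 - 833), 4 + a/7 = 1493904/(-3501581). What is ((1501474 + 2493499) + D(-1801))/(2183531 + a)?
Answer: 1530368997914403/836439816404101 ≈ 1.8296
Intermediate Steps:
a = -108501596/3501581 (a = -28 + 7*(1493904/(-3501581)) = -28 + 7*(1493904*(-1/3501581)) = -28 + 7*(-1493904/3501581) = -28 - 10457328/3501581 = -108501596/3501581 ≈ -30.986)
D(h) = 4084/547 (D(h) = 8*((-218 - 803)/(-261 - 833)) = 8*(-1021/(-1094)) = 8*(-1021*(-1/1094)) = 8*(1021/1094) = 4084/547)
((1501474 + 2493499) + D(-1801))/(2183531 + a) = ((1501474 + 2493499) + 4084/547)/(2183531 - 108501596/3501581) = (3994973 + 4084/547)/(7645702160915/3501581) = (2185254315/547)*(3501581/7645702160915) = 1530368997914403/836439816404101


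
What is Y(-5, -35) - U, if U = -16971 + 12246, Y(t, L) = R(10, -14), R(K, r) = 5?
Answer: 4730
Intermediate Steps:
Y(t, L) = 5
U = -4725
Y(-5, -35) - U = 5 - 1*(-4725) = 5 + 4725 = 4730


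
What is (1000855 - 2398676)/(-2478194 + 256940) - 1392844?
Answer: -3093858908555/2221254 ≈ -1.3928e+6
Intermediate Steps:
(1000855 - 2398676)/(-2478194 + 256940) - 1392844 = -1397821/(-2221254) - 1392844 = -1397821*(-1/2221254) - 1392844 = 1397821/2221254 - 1392844 = -3093858908555/2221254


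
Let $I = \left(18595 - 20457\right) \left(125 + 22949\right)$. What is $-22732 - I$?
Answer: $42941056$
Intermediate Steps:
$I = -42963788$ ($I = \left(-1862\right) 23074 = -42963788$)
$-22732 - I = -22732 - -42963788 = -22732 + 42963788 = 42941056$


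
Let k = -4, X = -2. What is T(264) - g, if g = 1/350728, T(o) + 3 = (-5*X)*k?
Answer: -15081305/350728 ≈ -43.000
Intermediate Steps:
T(o) = -43 (T(o) = -3 - 5*(-2)*(-4) = -3 + 10*(-4) = -3 - 40 = -43)
g = 1/350728 ≈ 2.8512e-6
T(264) - g = -43 - 1*1/350728 = -43 - 1/350728 = -15081305/350728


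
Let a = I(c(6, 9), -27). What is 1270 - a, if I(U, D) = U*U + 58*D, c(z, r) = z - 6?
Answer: 2836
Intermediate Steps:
c(z, r) = -6 + z
I(U, D) = U² + 58*D
a = -1566 (a = (-6 + 6)² + 58*(-27) = 0² - 1566 = 0 - 1566 = -1566)
1270 - a = 1270 - 1*(-1566) = 1270 + 1566 = 2836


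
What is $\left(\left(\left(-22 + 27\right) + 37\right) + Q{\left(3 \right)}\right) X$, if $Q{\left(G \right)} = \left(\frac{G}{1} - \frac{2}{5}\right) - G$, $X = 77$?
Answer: $\frac{16016}{5} \approx 3203.2$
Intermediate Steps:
$Q{\left(G \right)} = - \frac{2}{5}$ ($Q{\left(G \right)} = \left(G 1 - \frac{2}{5}\right) - G = \left(G - \frac{2}{5}\right) - G = \left(- \frac{2}{5} + G\right) - G = - \frac{2}{5}$)
$\left(\left(\left(-22 + 27\right) + 37\right) + Q{\left(3 \right)}\right) X = \left(\left(\left(-22 + 27\right) + 37\right) - \frac{2}{5}\right) 77 = \left(\left(5 + 37\right) - \frac{2}{5}\right) 77 = \left(42 - \frac{2}{5}\right) 77 = \frac{208}{5} \cdot 77 = \frac{16016}{5}$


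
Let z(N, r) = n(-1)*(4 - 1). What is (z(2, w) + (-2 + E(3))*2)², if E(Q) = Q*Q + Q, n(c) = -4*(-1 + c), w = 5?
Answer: 1936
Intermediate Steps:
n(c) = 4 - 4*c
z(N, r) = 24 (z(N, r) = (4 - 4*(-1))*(4 - 1) = (4 + 4)*3 = 8*3 = 24)
E(Q) = Q + Q² (E(Q) = Q² + Q = Q + Q²)
(z(2, w) + (-2 + E(3))*2)² = (24 + (-2 + 3*(1 + 3))*2)² = (24 + (-2 + 3*4)*2)² = (24 + (-2 + 12)*2)² = (24 + 10*2)² = (24 + 20)² = 44² = 1936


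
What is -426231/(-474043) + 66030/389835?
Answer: 13164054745/12319903527 ≈ 1.0685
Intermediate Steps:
-426231/(-474043) + 66030/389835 = -426231*(-1/474043) + 66030*(1/389835) = 426231/474043 + 4402/25989 = 13164054745/12319903527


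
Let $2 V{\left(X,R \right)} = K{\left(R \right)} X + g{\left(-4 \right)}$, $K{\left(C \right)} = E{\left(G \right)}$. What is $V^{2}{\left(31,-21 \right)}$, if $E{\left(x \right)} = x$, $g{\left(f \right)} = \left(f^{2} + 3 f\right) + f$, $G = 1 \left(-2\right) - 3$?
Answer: $\frac{24025}{4} \approx 6006.3$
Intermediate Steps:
$G = -5$ ($G = -2 - 3 = -5$)
$g{\left(f \right)} = f^{2} + 4 f$
$K{\left(C \right)} = -5$
$V{\left(X,R \right)} = - \frac{5 X}{2}$ ($V{\left(X,R \right)} = \frac{- 5 X - 4 \left(4 - 4\right)}{2} = \frac{- 5 X - 0}{2} = \frac{- 5 X + 0}{2} = \frac{\left(-5\right) X}{2} = - \frac{5 X}{2}$)
$V^{2}{\left(31,-21 \right)} = \left(\left(- \frac{5}{2}\right) 31\right)^{2} = \left(- \frac{155}{2}\right)^{2} = \frac{24025}{4}$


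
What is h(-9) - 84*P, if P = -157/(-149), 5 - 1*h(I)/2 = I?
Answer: -9016/149 ≈ -60.510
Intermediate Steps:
h(I) = 10 - 2*I
P = 157/149 (P = -157*(-1/149) = 157/149 ≈ 1.0537)
h(-9) - 84*P = (10 - 2*(-9)) - 84*157/149 = (10 + 18) - 13188/149 = 28 - 13188/149 = -9016/149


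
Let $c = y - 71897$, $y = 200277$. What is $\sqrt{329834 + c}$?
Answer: $\sqrt{458214} \approx 676.92$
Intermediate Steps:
$c = 128380$ ($c = 200277 - 71897 = 128380$)
$\sqrt{329834 + c} = \sqrt{329834 + 128380} = \sqrt{458214}$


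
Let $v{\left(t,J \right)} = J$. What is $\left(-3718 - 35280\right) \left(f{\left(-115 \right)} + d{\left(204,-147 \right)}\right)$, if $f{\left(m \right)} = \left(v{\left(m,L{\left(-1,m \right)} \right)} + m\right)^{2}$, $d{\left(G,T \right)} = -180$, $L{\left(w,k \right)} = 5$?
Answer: $-464856160$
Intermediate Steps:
$f{\left(m \right)} = \left(5 + m\right)^{2}$
$\left(-3718 - 35280\right) \left(f{\left(-115 \right)} + d{\left(204,-147 \right)}\right) = \left(-3718 - 35280\right) \left(\left(5 - 115\right)^{2} - 180\right) = - 38998 \left(\left(-110\right)^{2} - 180\right) = - 38998 \left(12100 - 180\right) = \left(-38998\right) 11920 = -464856160$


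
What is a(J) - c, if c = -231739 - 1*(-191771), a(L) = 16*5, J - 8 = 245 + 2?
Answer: 40048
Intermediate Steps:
J = 255 (J = 8 + (245 + 2) = 8 + 247 = 255)
a(L) = 80
c = -39968 (c = -231739 + 191771 = -39968)
a(J) - c = 80 - 1*(-39968) = 80 + 39968 = 40048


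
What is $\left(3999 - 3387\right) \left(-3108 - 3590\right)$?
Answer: $-4099176$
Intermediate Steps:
$\left(3999 - 3387\right) \left(-3108 - 3590\right) = 612 \left(-6698\right) = -4099176$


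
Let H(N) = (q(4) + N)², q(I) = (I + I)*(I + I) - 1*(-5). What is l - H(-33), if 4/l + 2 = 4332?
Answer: -2805838/2165 ≈ -1296.0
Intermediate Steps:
l = 2/2165 (l = 4/(-2 + 4332) = 4/4330 = 4*(1/4330) = 2/2165 ≈ 0.00092379)
q(I) = 5 + 4*I² (q(I) = (2*I)*(2*I) + 5 = 4*I² + 5 = 5 + 4*I²)
H(N) = (69 + N)² (H(N) = ((5 + 4*4²) + N)² = ((5 + 4*16) + N)² = ((5 + 64) + N)² = (69 + N)²)
l - H(-33) = 2/2165 - (69 - 33)² = 2/2165 - 1*36² = 2/2165 - 1*1296 = 2/2165 - 1296 = -2805838/2165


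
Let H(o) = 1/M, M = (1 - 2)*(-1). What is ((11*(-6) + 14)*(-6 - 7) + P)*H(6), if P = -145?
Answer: 531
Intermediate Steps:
M = 1 (M = -1*(-1) = 1)
H(o) = 1 (H(o) = 1/1 = 1)
((11*(-6) + 14)*(-6 - 7) + P)*H(6) = ((11*(-6) + 14)*(-6 - 7) - 145)*1 = ((-66 + 14)*(-13) - 145)*1 = (-52*(-13) - 145)*1 = (676 - 145)*1 = 531*1 = 531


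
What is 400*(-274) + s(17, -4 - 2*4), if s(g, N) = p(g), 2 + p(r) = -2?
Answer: -109604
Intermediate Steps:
p(r) = -4 (p(r) = -2 - 2 = -4)
s(g, N) = -4
400*(-274) + s(17, -4 - 2*4) = 400*(-274) - 4 = -109600 - 4 = -109604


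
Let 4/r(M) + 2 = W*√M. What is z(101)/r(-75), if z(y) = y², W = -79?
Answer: -10201/2 - 4029395*I*√3/4 ≈ -5100.5 - 1.7448e+6*I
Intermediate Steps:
r(M) = 4/(-2 - 79*√M)
z(101)/r(-75) = 101²/((-4/(2 + 79*√(-75)))) = 10201/((-4/(2 + 79*(5*I*√3)))) = 10201/((-4/(2 + 395*I*√3))) = 10201*(-½ - 395*I*√3/4) = -10201/2 - 4029395*I*√3/4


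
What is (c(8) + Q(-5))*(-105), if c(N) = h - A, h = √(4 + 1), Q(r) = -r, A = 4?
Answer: -105 - 105*√5 ≈ -339.79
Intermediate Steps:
h = √5 ≈ 2.2361
c(N) = -4 + √5 (c(N) = √5 - 1*4 = √5 - 4 = -4 + √5)
(c(8) + Q(-5))*(-105) = ((-4 + √5) - 1*(-5))*(-105) = ((-4 + √5) + 5)*(-105) = (1 + √5)*(-105) = -105 - 105*√5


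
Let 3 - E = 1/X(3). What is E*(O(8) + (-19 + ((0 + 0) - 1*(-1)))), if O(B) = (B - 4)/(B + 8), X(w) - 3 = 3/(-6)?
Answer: -923/20 ≈ -46.150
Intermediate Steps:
X(w) = 5/2 (X(w) = 3 + 3/(-6) = 3 + 3*(-⅙) = 3 - ½ = 5/2)
O(B) = (-4 + B)/(8 + B)
E = 13/5 (E = 3 - 1/5/2 = 3 - 1*⅖ = 3 - ⅖ = 13/5 ≈ 2.6000)
E*(O(8) + (-19 + ((0 + 0) - 1*(-1)))) = 13*((-4 + 8)/(8 + 8) + (-19 + ((0 + 0) - 1*(-1))))/5 = 13*(4/16 + (-19 + (0 + 1)))/5 = 13*((1/16)*4 + (-19 + 1))/5 = 13*(¼ - 18)/5 = (13/5)*(-71/4) = -923/20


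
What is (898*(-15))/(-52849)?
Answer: 13470/52849 ≈ 0.25488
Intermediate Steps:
(898*(-15))/(-52849) = -13470*(-1/52849) = 13470/52849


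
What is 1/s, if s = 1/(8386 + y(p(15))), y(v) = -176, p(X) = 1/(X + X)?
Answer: 8210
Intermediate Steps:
p(X) = 1/(2*X)
s = 1/8210 (s = 1/(8386 - 176) = 1/8210 ≈ 0.00012180)
1/s = 1/(1/8210) = 8210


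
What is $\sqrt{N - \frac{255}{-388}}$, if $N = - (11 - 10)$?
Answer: $\frac{i \sqrt{12901}}{194} \approx 0.58548 i$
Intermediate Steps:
$N = -1$ ($N = \left(-1\right) 1 = -1$)
$\sqrt{N - \frac{255}{-388}} = \sqrt{-1 - \frac{255}{-388}} = \sqrt{-1 - - \frac{255}{388}} = \sqrt{-1 + \frac{255}{388}} = \sqrt{- \frac{133}{388}} = \frac{i \sqrt{12901}}{194}$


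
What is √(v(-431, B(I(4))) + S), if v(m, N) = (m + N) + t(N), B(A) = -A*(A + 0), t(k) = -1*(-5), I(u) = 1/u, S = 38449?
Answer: √608367/4 ≈ 194.99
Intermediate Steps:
t(k) = 5
B(A) = -A² (B(A) = -A*A = -A²)
v(m, N) = 5 + N + m (v(m, N) = (m + N) + 5 = (N + m) + 5 = 5 + N + m)
√(v(-431, B(I(4))) + S) = √((5 - (1/4)² - 431) + 38449) = √((5 - (¼)² - 431) + 38449) = √((5 - 1*1/16 - 431) + 38449) = √((5 - 1/16 - 431) + 38449) = √(-6817/16 + 38449) = √(608367/16) = √608367/4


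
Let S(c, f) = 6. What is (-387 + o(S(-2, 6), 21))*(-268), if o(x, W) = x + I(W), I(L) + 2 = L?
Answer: 97016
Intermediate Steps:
I(L) = -2 + L
o(x, W) = -2 + W + x (o(x, W) = x + (-2 + W) = -2 + W + x)
(-387 + o(S(-2, 6), 21))*(-268) = (-387 + (-2 + 21 + 6))*(-268) = (-387 + 25)*(-268) = -362*(-268) = 97016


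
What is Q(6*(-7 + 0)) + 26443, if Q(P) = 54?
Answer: 26497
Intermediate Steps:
Q(6*(-7 + 0)) + 26443 = 54 + 26443 = 26497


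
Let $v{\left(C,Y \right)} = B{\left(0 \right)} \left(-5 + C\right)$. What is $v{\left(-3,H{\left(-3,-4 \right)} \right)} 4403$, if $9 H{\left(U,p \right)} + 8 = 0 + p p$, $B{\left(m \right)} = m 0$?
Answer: $0$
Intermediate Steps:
$B{\left(m \right)} = 0$
$H{\left(U,p \right)} = - \frac{8}{9} + \frac{p^{2}}{9}$ ($H{\left(U,p \right)} = - \frac{8}{9} + \frac{0 + p p}{9} = - \frac{8}{9} + \frac{0 + p^{2}}{9} = - \frac{8}{9} + \frac{p^{2}}{9}$)
$v{\left(C,Y \right)} = 0$ ($v{\left(C,Y \right)} = 0 \left(-5 + C\right) = 0$)
$v{\left(-3,H{\left(-3,-4 \right)} \right)} 4403 = 0 \cdot 4403 = 0$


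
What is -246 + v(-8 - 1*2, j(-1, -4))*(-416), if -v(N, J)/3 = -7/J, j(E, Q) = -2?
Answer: 4122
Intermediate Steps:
v(N, J) = 21/J (v(N, J) = -(-21)/J = 21/J)
-246 + v(-8 - 1*2, j(-1, -4))*(-416) = -246 + (21/(-2))*(-416) = -246 + (21*(-½))*(-416) = -246 - 21/2*(-416) = -246 + 4368 = 4122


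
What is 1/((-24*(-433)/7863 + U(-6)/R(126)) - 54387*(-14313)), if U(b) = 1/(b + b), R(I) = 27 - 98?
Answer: 744364/579429460745005 ≈ 1.2847e-9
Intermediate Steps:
R(I) = -71
U(b) = 1/(2*b)
1/((-24*(-433)/7863 + U(-6)/R(126)) - 54387*(-14313)) = 1/((-24*(-433)/7863 + ((½)/(-6))/(-71)) - 54387*(-14313)) = -1/14313/((10392*(1/7863) + ((½)*(-⅙))*(-1/71)) - 54387) = -1/14313/((3464/2621 - 1/12*(-1/71)) - 54387) = -1/14313/((3464/2621 + 1/852) - 54387) = -1/14313/(2953949/2233092 - 54387) = -1/14313/(-121448220655/2233092) = -2233092/121448220655*(-1/14313) = 744364/579429460745005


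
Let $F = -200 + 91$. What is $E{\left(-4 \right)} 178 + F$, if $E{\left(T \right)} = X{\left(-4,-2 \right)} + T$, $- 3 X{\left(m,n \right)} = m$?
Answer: $- \frac{1751}{3} \approx -583.67$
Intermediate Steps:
$X{\left(m,n \right)} = - \frac{m}{3}$
$F = -109$
$E{\left(T \right)} = \frac{4}{3} + T$ ($E{\left(T \right)} = \left(- \frac{1}{3}\right) \left(-4\right) + T = \frac{4}{3} + T$)
$E{\left(-4 \right)} 178 + F = \left(\frac{4}{3} - 4\right) 178 - 109 = \left(- \frac{8}{3}\right) 178 - 109 = - \frac{1424}{3} - 109 = - \frac{1751}{3}$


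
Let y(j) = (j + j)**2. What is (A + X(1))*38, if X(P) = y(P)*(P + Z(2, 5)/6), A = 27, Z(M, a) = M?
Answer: 3686/3 ≈ 1228.7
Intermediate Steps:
y(j) = 4*j**2 (y(j) = (2*j)**2 = 4*j**2)
X(P) = 4*P**2*(1/3 + P) (X(P) = (4*P**2)*(P + 2/6) = (4*P**2)*(P + 2*(1/6)) = (4*P**2)*(P + 1/3) = (4*P**2)*(1/3 + P) = 4*P**2*(1/3 + P))
(A + X(1))*38 = (27 + 1**2*(4/3 + 4*1))*38 = (27 + 1*(4/3 + 4))*38 = (27 + 1*(16/3))*38 = (27 + 16/3)*38 = (97/3)*38 = 3686/3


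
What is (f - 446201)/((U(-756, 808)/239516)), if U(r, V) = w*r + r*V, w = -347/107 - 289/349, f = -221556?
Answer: 1493145717052229/5673991302 ≈ 2.6316e+5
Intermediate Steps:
w = -152026/37343 (w = -347*1/107 - 289*1/349 = -347/107 - 289/349 = -152026/37343 ≈ -4.0711)
U(r, V) = -152026*r/37343 + V*r (U(r, V) = -152026*r/37343 + r*V = -152026*r/37343 + V*r)
(f - 446201)/((U(-756, 808)/239516)) = (-221556 - 446201)/((((1/37343)*(-756)*(-152026 + 37343*808))/239516)) = -667757*(-2236061497/(189*(-152026 + 30173144))) = -667757/(((1/37343)*(-756)*30021118)*(1/239516)) = -667757/((-22695965208/37343*1/239516)) = -667757/(-5673991302/2236061497) = -667757*(-2236061497/5673991302) = 1493145717052229/5673991302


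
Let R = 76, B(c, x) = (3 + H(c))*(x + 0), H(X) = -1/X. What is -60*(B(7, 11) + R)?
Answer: -45120/7 ≈ -6445.7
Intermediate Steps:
B(c, x) = x*(3 - 1/c) (B(c, x) = (3 - 1/c)*(x + 0) = (3 - 1/c)*x = x*(3 - 1/c))
-60*(B(7, 11) + R) = -60*((3*11 - 1*11/7) + 76) = -60*((33 - 1*11*1/7) + 76) = -60*((33 - 11/7) + 76) = -60*(220/7 + 76) = -60*752/7 = -45120/7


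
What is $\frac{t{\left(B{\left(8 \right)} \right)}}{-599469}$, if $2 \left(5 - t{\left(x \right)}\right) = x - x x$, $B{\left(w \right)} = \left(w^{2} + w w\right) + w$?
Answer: $- \frac{9185}{599469} \approx -0.015322$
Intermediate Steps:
$B{\left(w \right)} = w + 2 w^{2}$ ($B{\left(w \right)} = \left(w^{2} + w^{2}\right) + w = 2 w^{2} + w = w + 2 w^{2}$)
$t{\left(x \right)} = 5 + \frac{x^{2}}{2} - \frac{x}{2}$ ($t{\left(x \right)} = 5 - \frac{x - x x}{2} = 5 - \frac{x - x^{2}}{2} = 5 + \left(\frac{x^{2}}{2} - \frac{x}{2}\right) = 5 + \frac{x^{2}}{2} - \frac{x}{2}$)
$\frac{t{\left(B{\left(8 \right)} \right)}}{-599469} = \frac{5 + \frac{\left(8 \left(1 + 2 \cdot 8\right)\right)^{2}}{2} - \frac{8 \left(1 + 2 \cdot 8\right)}{2}}{-599469} = \left(5 + \frac{\left(8 \left(1 + 16\right)\right)^{2}}{2} - \frac{8 \left(1 + 16\right)}{2}\right) \left(- \frac{1}{599469}\right) = \left(5 + \frac{\left(8 \cdot 17\right)^{2}}{2} - \frac{8 \cdot 17}{2}\right) \left(- \frac{1}{599469}\right) = \left(5 + \frac{136^{2}}{2} - 68\right) \left(- \frac{1}{599469}\right) = \left(5 + \frac{1}{2} \cdot 18496 - 68\right) \left(- \frac{1}{599469}\right) = \left(5 + 9248 - 68\right) \left(- \frac{1}{599469}\right) = 9185 \left(- \frac{1}{599469}\right) = - \frac{9185}{599469}$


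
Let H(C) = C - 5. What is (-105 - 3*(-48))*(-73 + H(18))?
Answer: -2340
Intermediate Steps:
H(C) = -5 + C
(-105 - 3*(-48))*(-73 + H(18)) = (-105 - 3*(-48))*(-73 + (-5 + 18)) = (-105 + 144)*(-73 + 13) = 39*(-60) = -2340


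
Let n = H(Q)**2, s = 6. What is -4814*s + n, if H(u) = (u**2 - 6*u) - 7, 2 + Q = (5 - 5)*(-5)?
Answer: -28803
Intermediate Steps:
Q = -2 (Q = -2 + (5 - 5)*(-5) = -2 + 0*(-5) = -2 + 0 = -2)
H(u) = -7 + u**2 - 6*u
n = 81 (n = (-7 + (-2)**2 - 6*(-2))**2 = (-7 + 4 + 12)**2 = 9**2 = 81)
-4814*s + n = -4814*6 + 81 = -28884 + 81 = -28803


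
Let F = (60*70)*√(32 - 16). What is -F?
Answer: -16800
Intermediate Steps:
F = 16800 (F = 4200*√16 = 4200*4 = 16800)
-F = -1*16800 = -16800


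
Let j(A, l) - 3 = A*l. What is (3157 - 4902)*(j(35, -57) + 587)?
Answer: 2451725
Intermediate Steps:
j(A, l) = 3 + A*l
(3157 - 4902)*(j(35, -57) + 587) = (3157 - 4902)*((3 + 35*(-57)) + 587) = -1745*((3 - 1995) + 587) = -1745*(-1992 + 587) = -1745*(-1405) = 2451725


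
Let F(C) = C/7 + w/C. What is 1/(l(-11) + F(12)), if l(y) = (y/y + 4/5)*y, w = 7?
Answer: -420/7351 ≈ -0.057135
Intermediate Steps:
F(C) = 7/C + C/7 (F(C) = C/7 + 7/C = 7/C + C/7)
l(y) = 9*y/5 (l(y) = (1 + 4*(⅕))*y = (1 + ⅘)*y = 9*y/5)
1/(l(-11) + F(12)) = 1/((9/5)*(-11) + (7/12 + (⅐)*12)) = 1/(-99/5 + (7*(1/12) + 12/7)) = 1/(-99/5 + (7/12 + 12/7)) = 1/(-99/5 + 193/84) = 1/(-7351/420) = -420/7351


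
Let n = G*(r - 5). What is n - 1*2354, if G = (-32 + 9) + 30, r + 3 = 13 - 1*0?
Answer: -2319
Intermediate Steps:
r = 10 (r = -3 + (13 - 1*0) = -3 + (13 + 0) = -3 + 13 = 10)
G = 7 (G = -23 + 30 = 7)
n = 35 (n = 7*(10 - 5) = 7*5 = 35)
n - 1*2354 = 35 - 1*2354 = 35 - 2354 = -2319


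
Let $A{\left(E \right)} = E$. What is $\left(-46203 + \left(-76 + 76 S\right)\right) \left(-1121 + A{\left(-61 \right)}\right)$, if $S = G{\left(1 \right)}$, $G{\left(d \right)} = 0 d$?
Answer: $54701778$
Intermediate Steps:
$G{\left(d \right)} = 0$
$S = 0$
$\left(-46203 + \left(-76 + 76 S\right)\right) \left(-1121 + A{\left(-61 \right)}\right) = \left(-46203 + \left(-76 + 76 \cdot 0\right)\right) \left(-1121 - 61\right) = \left(-46203 + \left(-76 + 0\right)\right) \left(-1182\right) = \left(-46203 - 76\right) \left(-1182\right) = \left(-46279\right) \left(-1182\right) = 54701778$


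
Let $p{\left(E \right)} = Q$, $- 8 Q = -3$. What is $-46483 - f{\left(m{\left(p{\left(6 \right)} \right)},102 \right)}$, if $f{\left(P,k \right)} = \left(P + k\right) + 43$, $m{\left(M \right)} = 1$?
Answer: $-46629$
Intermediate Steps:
$Q = \frac{3}{8}$ ($Q = \left(- \frac{1}{8}\right) \left(-3\right) = \frac{3}{8} \approx 0.375$)
$p{\left(E \right)} = \frac{3}{8}$
$f{\left(P,k \right)} = 43 + P + k$
$-46483 - f{\left(m{\left(p{\left(6 \right)} \right)},102 \right)} = -46483 - \left(43 + 1 + 102\right) = -46483 - 146 = -46629$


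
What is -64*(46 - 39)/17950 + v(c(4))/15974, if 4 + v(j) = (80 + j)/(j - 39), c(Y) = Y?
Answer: -1817808/71683325 ≈ -0.025359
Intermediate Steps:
v(j) = -4 + (80 + j)/(-39 + j) (v(j) = -4 + (80 + j)/(j - 39) = -4 + (80 + j)/(-39 + j))
-64*(46 - 39)/17950 + v(c(4))/15974 = -64*(46 - 39)/17950 + ((236 - 3*4)/(-39 + 4))/15974 = -64*7*(1/17950) + ((236 - 12)/(-35))*(1/15974) = -448*1/17950 - 1/35*224*(1/15974) = -224/8975 - 32/5*1/15974 = -224/8975 - 16/39935 = -1817808/71683325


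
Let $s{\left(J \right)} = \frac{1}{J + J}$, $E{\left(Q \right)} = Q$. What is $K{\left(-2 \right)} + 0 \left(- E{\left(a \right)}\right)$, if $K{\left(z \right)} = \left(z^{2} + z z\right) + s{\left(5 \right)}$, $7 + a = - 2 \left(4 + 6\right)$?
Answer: $\frac{81}{10} \approx 8.1$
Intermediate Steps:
$a = -27$ ($a = -7 - 2 \left(4 + 6\right) = -7 - 20 = -27$)
$s{\left(J \right)} = \frac{1}{2 J}$
$K{\left(z \right)} = \frac{1}{10} + 2 z^{2}$ ($K{\left(z \right)} = \left(z^{2} + z z\right) + \frac{1}{2 \cdot 5} = \left(z^{2} + z^{2}\right) + \frac{1}{2} \cdot \frac{1}{5} = 2 z^{2} + \frac{1}{10} = \frac{1}{10} + 2 z^{2}$)
$K{\left(-2 \right)} + 0 \left(- E{\left(a \right)}\right) = \left(\frac{1}{10} + 2 \left(-2\right)^{2}\right) + 0 \left(\left(-1\right) \left(-27\right)\right) = \left(\frac{1}{10} + 2 \cdot 4\right) + 0 \cdot 27 = \left(\frac{1}{10} + 8\right) + 0 = \frac{81}{10} + 0 = \frac{81}{10}$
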